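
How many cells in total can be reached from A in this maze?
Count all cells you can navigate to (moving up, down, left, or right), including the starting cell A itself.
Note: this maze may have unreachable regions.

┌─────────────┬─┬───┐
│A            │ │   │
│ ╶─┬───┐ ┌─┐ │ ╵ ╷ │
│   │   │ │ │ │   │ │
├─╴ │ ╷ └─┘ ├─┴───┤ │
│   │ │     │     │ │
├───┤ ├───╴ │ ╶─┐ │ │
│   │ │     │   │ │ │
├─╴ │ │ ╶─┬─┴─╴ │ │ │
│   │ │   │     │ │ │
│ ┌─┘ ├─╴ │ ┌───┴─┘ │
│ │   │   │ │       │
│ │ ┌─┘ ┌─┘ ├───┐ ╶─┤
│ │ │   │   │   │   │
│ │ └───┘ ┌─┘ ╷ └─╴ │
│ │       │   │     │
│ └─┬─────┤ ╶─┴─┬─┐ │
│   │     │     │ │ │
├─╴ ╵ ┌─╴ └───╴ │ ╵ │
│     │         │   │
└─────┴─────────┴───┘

Using BFS/flood-fill to find all reachable cells from A:
Maze size: 10 × 10 = 100 total cells
87 cell(s) are walled off and cannot be reached from A.
Reachable cells: 13

Reachable region (· marks reachable cells):

┌─────────────┬─┬───┐
│A · · · · · ·│ │   │
│ ╶─┬───┐ ┌─┐ │ ╵ ╷ │
│· ·│   │·│ │·│   │ │
├─╴ │ ╷ └─┘ ├─┴───┤ │
│· ·│ │     │     │ │
├───┤ ├───╴ │ ╶─┐ │ │
│   │ │     │   │ │ │
├─╴ │ │ ╶─┬─┴─╴ │ │ │
│   │ │   │     │ │ │
│ ┌─┘ ├─╴ │ ┌───┴─┘ │
│ │   │   │ │       │
│ │ ┌─┘ ┌─┘ ├───┐ ╶─┤
│ │ │   │   │   │   │
│ │ └───┘ ┌─┘ ╷ └─╴ │
│ │       │   │     │
│ └─┬─────┤ ╶─┴─┬─┐ │
│   │     │     │ │ │
├─╴ ╵ ┌─╴ └───╴ │ ╵ │
│     │         │   │
└─────┴─────────┴───┘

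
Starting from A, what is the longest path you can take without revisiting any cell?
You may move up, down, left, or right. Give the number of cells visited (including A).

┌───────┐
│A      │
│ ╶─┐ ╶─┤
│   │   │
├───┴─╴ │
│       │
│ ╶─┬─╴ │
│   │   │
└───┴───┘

Finding longest simple path using DFS:
Start: (0, 0)
Longest path visits 11 cells
Path: A → right → right → down → right → down → left → left → left → down → right

Solution:

┌───────┐
│A → ↓  │
│ ╶─┐ ╶─┤
│   │↳ ↓│
├───┴─╴ │
│↓ ← ← ↲│
│ ╶─┬─╴ │
│↳ B│   │
└───┴───┘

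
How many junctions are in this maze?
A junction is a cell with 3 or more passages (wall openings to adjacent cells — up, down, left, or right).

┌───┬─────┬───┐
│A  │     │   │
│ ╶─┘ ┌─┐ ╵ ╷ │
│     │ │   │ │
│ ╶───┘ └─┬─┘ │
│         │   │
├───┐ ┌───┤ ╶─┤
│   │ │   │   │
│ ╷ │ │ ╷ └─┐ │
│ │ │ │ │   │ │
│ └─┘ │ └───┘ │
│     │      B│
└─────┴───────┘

Checking each cell for number of passages:

Junctions found (3+ passages):
  (1, 0): 3 passages
  (2, 2): 3 passages
  (2, 3): 3 passages
Total junctions: 3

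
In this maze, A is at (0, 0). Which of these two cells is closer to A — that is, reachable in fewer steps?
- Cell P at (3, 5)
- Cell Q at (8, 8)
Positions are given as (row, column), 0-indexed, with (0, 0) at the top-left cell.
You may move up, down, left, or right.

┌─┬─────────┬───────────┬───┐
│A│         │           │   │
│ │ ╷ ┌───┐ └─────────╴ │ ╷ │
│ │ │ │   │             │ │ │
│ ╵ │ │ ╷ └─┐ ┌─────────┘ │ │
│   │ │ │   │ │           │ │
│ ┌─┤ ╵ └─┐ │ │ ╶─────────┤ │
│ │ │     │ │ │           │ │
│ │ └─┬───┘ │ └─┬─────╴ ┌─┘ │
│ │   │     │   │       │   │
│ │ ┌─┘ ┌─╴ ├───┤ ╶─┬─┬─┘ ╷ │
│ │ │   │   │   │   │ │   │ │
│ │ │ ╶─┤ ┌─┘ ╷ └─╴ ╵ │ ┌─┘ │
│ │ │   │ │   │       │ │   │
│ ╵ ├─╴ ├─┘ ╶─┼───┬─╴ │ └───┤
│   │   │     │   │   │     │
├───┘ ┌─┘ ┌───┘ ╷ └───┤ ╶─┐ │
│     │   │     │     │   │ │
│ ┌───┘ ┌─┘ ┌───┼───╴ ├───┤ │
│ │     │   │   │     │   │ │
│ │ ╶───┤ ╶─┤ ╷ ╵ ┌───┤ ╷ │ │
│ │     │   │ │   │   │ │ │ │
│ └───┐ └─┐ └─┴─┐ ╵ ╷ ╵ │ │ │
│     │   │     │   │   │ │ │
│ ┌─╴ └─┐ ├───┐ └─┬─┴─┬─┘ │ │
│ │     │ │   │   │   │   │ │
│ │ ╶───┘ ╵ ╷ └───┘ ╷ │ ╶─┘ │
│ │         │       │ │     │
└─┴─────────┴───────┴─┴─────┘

Shortest path A → P at (3, 5): 16 steps
Shortest path A → Q at (8, 8): 118 steps

P is closer (16 steps vs 118 steps).

Path to P:

┌─┬─────────┬───────────┬───┐
│A│↱ ↓      │           │   │
│ │ ╷ ┌───┐ └─────────╴ │ ╷ │
│↓│↑│↓│↱ ↓│             │ │ │
│ ╵ │ │ ╷ └─┐ ┌─────────┘ │ │
│↳ ↑│↓│↑│↳ ↓│ │           │ │
│ ┌─┤ ╵ └─┐ │ │ ╶─────────┤ │
│ │ │↳ ↑  │P│ │           │ │
│ │ └─┬───┘ │ └─┬─────╴ ┌─┘ │
│ │   │     │   │       │   │
│ │ ┌─┘ ┌─╴ ├───┤ ╶─┬─┬─┘ ╷ │
│ │ │   │   │   │   │ │   │ │
│ │ │ ╶─┤ ┌─┘ ╷ └─╴ ╵ │ ┌─┘ │
│ │ │   │ │   │       │ │   │
│ ╵ ├─╴ ├─┘ ╶─┼───┬─╴ │ └───┤
│   │   │     │   │   │     │
├───┘ ┌─┘ ┌───┘ ╷ └───┤ ╶─┐ │
│     │   │     │     │   │ │
│ ┌───┘ ┌─┘ ┌───┼───╴ ├───┤ │
│ │     │   │   │     │   │ │
│ │ ╶───┤ ╶─┤ ╷ ╵ ┌───┤ ╷ │ │
│ │     │   │ │   │   │ │ │ │
│ └───┐ └─┐ └─┴─┐ ╵ ╷ ╵ │ │ │
│     │   │     │   │   │ │ │
│ ┌─╴ └─┐ ├───┐ └─┬─┴─┬─┘ │ │
│ │     │ │   │   │   │   │ │
│ │ ╶───┘ ╵ ╷ └───┘ ╷ │ ╶─┘ │
│ │         │       │ │     │
└─┴─────────┴───────┴─┴─────┘

Path to Q:

┌─┬─────────┬───────────┬───┐
│A│↱ ↓      │           │↱ ↓│
│ │ ╷ ┌───┐ └─────────╴ │ ╷ │
│↓│↑│↓│↱ ↓│             │↑│↓│
│ ╵ │ │ ╷ └─┐ ┌─────────┘ │ │
│↳ ↑│↓│↑│↳ ↓│ │↱ → → → → ↑│↓│
│ ┌─┤ ╵ └─┐ │ │ ╶─────────┤ │
│ │ │↳ ↑  │↓│ │↑ ← ← ← ↰  │↓│
│ │ └─┬───┘ │ └─┬─────╴ ┌─┘ │
│ │   │↓ ← ↲│   │↱ → → ↑│↓ ↲│
│ │ ┌─┘ ┌─╴ ├───┤ ╶─┬─┬─┘ ╷ │
│ │ │↓ ↲│   │↱ ↓│↑ ↰│ │↓ ↲│ │
│ │ │ ╶─┤ ┌─┘ ╷ └─╴ ╵ │ ┌─┘ │
│ │ │↳ ↓│ │↱ ↑│↳ → ↑  │↓│   │
│ ╵ ├─╴ ├─┘ ╶─┼───┬─╴ │ └───┤
│   │↓ ↲│↱ ↑  │   │   │↳ → ↓│
├───┘ ┌─┘ ┌───┘ ╷ └───┤ ╶─┐ │
│↓ ← ↲│↱ ↑│     │Q ← ↰│   │↓│
│ ┌───┘ ┌─┘ ┌───┼───╴ ├───┤ │
│↓│↱ → ↑│   │   │↱ → ↑│↓ ↰│↓│
│ │ ╶───┤ ╶─┤ ╷ ╵ ┌───┤ ╷ │ │
│↓│↑ ← ↰│   │ │  ↑│↓ ↰│↓│↑│↓│
│ └───┐ └─┐ └─┴─┐ ╵ ╷ ╵ │ │ │
│↳ → ↓│↑ ↰│     │↑ ↲│↑ ↲│↑│↓│
│ ┌─╴ └─┐ ├───┐ └─┬─┴─┬─┘ │ │
│ │↓ ↲  │↑│   │   │   │↱ ↑│↓│
│ │ ╶───┘ ╵ ╷ └───┘ ╷ │ ╶─┘ │
│ │↳ → → ↑  │       │ │↑ ← ↲│
└─┴─────────┴───────┴─┴─────┘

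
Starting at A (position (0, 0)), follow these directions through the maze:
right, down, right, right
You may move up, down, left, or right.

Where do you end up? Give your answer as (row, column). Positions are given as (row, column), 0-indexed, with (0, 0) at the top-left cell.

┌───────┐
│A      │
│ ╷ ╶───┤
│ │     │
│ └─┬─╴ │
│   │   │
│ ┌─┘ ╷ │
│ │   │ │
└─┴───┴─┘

Following directions step by step:
Start: (0, 0)
  right: (0, 0) → (0, 1)
  down: (0, 1) → (1, 1)
  right: (1, 1) → (1, 2)
  right: (1, 2) → (1, 3)
Final position: (1, 3)

Path taken:

┌───────┐
│A ↓    │
│ ╷ ╶───┤
│ │↳ → B│
│ └─┬─╴ │
│   │   │
│ ┌─┘ ╷ │
│ │   │ │
└─┴───┴─┘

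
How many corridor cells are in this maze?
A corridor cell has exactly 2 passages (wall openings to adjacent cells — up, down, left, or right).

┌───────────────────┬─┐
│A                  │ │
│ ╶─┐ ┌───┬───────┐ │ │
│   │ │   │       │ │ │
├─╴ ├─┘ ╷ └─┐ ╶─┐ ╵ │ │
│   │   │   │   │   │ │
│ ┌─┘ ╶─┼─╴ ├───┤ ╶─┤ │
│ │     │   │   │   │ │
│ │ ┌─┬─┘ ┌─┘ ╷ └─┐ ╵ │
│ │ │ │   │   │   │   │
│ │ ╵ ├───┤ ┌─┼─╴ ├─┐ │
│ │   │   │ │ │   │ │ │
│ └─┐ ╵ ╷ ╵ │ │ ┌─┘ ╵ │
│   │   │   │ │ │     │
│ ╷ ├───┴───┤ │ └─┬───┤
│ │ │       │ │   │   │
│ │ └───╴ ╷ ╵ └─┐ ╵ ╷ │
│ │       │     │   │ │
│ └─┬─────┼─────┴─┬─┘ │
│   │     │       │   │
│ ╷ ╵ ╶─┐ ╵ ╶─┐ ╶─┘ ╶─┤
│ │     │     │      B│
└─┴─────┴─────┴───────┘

Counting cells with exactly 2 passages:
Total corridor cells: 89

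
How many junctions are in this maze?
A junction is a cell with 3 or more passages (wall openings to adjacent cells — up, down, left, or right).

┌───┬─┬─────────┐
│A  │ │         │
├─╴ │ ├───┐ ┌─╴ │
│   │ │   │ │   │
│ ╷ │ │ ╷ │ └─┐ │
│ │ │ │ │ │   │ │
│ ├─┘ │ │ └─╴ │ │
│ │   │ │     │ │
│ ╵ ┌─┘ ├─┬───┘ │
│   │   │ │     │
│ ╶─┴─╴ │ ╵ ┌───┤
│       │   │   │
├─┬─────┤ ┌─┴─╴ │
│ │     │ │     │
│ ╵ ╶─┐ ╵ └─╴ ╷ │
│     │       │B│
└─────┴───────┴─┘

Checking each cell for number of passages:

Junctions found (3+ passages):
  (0, 5): 3 passages
  (1, 1): 3 passages
  (1, 7): 3 passages
  (4, 0): 3 passages
  (4, 3): 3 passages
  (5, 4): 3 passages
  (6, 6): 3 passages
  (6, 7): 3 passages
  (7, 1): 3 passages
  (7, 4): 3 passages
Total junctions: 10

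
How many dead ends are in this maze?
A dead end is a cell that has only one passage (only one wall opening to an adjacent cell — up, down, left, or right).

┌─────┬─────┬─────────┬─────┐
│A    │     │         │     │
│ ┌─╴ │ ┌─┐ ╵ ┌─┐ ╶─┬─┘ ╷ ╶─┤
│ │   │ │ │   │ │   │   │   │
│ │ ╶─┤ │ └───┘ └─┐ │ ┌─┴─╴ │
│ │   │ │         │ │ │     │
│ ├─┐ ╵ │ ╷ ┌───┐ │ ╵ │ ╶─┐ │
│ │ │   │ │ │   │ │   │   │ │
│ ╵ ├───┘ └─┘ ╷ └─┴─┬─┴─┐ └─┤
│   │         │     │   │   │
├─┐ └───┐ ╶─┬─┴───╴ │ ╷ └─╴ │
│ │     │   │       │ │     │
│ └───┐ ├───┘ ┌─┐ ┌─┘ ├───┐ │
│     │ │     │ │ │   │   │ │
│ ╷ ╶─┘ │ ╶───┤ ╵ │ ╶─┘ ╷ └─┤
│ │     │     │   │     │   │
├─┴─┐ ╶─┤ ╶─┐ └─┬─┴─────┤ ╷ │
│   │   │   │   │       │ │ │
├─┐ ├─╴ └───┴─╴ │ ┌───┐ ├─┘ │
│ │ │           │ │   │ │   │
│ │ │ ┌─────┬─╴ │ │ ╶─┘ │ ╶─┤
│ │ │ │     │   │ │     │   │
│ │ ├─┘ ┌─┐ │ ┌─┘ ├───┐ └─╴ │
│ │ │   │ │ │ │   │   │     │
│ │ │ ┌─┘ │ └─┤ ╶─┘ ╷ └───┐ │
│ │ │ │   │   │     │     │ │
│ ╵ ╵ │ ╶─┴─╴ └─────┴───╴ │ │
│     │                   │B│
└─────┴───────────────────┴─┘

Checking each cell for number of passages:

Dead ends found at positions:
  (0, 10)
  (0, 13)
  (1, 4)
  (1, 7)
  (3, 1)
  (3, 5)
  (3, 8)
  (3, 13)
  (4, 2)
  (5, 0)
  (5, 5)
  (6, 2)
  (6, 7)
  (6, 13)
  (7, 0)
  (8, 0)
  (8, 5)
  (8, 12)
  (9, 0)
  (9, 10)
  (10, 2)
  (11, 4)
  (11, 6)
  (13, 13)
Total dead ends: 24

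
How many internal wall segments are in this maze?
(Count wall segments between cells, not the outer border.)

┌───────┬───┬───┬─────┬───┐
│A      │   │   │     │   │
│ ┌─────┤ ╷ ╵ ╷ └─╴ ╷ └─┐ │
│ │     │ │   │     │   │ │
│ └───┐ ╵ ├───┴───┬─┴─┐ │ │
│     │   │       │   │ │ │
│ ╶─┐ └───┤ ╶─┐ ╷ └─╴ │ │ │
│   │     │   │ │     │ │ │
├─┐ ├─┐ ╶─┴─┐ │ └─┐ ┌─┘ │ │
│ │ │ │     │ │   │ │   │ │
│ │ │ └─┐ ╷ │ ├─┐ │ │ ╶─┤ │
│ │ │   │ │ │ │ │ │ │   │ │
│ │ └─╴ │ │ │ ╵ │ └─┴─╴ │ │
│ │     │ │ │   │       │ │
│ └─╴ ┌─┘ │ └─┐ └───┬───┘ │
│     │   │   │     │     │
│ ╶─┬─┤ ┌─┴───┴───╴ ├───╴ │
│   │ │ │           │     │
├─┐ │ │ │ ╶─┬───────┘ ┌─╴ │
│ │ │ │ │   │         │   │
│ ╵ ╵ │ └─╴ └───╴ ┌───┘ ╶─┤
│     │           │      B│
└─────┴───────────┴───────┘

Counting internal wall segments:
Total internal walls: 120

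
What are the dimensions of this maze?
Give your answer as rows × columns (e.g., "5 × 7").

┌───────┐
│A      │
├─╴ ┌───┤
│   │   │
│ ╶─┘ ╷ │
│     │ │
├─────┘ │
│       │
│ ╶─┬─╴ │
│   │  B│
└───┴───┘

Counting the maze dimensions:
Rows (vertical): 5
Columns (horizontal): 4
Dimensions: 5 × 4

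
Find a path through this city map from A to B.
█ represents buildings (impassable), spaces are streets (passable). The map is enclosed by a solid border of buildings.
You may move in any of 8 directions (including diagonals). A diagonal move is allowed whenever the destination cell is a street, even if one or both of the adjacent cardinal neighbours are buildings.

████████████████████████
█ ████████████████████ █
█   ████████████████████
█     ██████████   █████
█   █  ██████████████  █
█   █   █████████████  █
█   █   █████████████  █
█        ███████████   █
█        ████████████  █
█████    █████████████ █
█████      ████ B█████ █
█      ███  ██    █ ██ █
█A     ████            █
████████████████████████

Finding the shortest path from A to B:
Movement: 8-directional
Path length: 15 steps
Directions: right → right → right → right → up-right → up-right → right → right → right → down-right → down-right → right → right → up-right → up-right

Solution:

████████████████████████
█ ████████████████████ █
█   ████████████████████
█     ██████████   █████
█   █  ██████████████  █
█   █   █████████████  █
█   █   █████████████  █
█        ███████████   █
█        ████████████  █
█████    █████████████ █
█████  →→→↘████ B█████ █
█     ↗███ ↘██ ↗  █ ██ █
█A→→→↗ ████ →→↗        █
████████████████████████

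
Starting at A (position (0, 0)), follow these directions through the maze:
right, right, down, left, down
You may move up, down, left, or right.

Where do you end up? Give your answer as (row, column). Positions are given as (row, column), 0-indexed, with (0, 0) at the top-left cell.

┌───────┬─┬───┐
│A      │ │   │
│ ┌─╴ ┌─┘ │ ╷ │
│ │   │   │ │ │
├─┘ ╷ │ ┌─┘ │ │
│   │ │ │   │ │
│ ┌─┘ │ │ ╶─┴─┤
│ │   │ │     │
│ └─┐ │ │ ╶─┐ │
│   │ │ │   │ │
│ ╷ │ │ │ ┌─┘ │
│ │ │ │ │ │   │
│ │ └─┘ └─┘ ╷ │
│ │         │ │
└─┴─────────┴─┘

Following directions step by step:
Start: (0, 0)
  right: (0, 0) → (0, 1)
  right: (0, 1) → (0, 2)
  down: (0, 2) → (1, 2)
  left: (1, 2) → (1, 1)
  down: (1, 1) → (2, 1)
Final position: (2, 1)

Path taken:

┌───────┬─┬───┐
│A → ↓  │ │   │
│ ┌─╴ ┌─┘ │ ╷ │
│ │↓ ↲│   │ │ │
├─┘ ╷ │ ┌─┘ │ │
│  B│ │ │   │ │
│ ┌─┘ │ │ ╶─┴─┤
│ │   │ │     │
│ └─┐ │ │ ╶─┐ │
│   │ │ │   │ │
│ ╷ │ │ │ ┌─┘ │
│ │ │ │ │ │   │
│ │ └─┘ └─┘ ╷ │
│ │         │ │
└─┴─────────┴─┘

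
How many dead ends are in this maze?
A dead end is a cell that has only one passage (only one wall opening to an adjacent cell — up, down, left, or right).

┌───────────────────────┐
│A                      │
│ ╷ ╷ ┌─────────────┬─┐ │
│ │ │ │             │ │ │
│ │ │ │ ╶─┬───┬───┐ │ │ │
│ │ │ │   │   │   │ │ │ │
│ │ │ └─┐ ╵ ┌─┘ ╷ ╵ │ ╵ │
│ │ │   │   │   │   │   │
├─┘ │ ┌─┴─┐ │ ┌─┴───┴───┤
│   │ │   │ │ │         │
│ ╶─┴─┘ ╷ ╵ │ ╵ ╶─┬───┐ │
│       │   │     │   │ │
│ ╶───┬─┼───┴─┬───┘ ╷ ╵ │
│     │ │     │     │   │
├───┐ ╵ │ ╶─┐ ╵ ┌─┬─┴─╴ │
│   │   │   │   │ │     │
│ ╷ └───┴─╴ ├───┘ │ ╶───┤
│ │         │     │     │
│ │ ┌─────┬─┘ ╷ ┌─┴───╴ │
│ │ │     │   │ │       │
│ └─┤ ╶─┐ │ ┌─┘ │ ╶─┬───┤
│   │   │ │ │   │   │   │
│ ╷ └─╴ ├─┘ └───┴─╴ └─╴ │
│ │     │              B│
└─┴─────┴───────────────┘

Checking each cell for number of passages:

Dead ends found at positions:
  (1, 10)
  (2, 6)
  (3, 0)
  (3, 3)
  (4, 2)
  (5, 8)
  (6, 3)
  (7, 8)
  (9, 1)
  (10, 4)
  (10, 6)
  (10, 10)
  (11, 0)
  (11, 4)
Total dead ends: 14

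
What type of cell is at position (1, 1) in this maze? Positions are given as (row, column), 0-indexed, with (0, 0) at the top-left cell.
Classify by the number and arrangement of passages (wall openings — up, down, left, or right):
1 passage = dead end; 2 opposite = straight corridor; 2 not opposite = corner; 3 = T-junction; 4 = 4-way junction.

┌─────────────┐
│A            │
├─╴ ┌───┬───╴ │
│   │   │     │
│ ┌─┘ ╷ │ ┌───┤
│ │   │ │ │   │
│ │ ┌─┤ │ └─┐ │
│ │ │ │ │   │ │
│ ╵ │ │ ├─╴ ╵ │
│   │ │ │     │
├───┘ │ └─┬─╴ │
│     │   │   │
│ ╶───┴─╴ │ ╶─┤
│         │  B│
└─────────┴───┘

Checking cell at (1, 1):
Number of passages: 2
Cell type: corner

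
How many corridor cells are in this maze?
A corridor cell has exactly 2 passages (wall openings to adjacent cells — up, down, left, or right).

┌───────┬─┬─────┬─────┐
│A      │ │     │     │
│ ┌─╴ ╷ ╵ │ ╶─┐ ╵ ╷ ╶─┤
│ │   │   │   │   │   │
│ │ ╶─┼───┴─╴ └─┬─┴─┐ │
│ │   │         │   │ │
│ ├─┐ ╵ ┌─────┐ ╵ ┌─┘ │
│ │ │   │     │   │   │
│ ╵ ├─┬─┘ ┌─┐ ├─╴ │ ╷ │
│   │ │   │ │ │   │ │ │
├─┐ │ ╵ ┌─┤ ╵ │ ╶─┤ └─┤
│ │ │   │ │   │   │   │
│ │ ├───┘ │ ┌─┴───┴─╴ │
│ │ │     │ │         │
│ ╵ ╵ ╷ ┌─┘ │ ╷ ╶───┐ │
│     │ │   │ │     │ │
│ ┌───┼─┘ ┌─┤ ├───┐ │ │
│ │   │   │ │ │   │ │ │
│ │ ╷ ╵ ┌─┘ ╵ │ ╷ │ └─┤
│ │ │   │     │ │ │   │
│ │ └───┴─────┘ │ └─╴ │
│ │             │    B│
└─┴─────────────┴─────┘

Counting cells with exactly 2 passages:
Total corridor cells: 93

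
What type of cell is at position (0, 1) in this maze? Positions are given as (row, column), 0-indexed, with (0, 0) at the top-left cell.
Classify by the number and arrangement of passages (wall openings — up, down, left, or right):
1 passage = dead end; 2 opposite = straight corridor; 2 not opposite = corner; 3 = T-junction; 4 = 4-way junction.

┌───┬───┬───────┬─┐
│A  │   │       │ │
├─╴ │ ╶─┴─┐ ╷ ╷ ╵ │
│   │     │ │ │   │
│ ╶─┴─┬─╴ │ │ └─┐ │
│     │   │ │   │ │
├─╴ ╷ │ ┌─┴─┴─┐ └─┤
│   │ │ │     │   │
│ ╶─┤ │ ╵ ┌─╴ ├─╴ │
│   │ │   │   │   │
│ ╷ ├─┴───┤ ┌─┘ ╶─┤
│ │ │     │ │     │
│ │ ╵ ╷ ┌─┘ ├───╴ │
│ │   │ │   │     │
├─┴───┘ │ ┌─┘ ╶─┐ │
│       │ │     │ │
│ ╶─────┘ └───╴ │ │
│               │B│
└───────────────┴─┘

Checking cell at (0, 1):
Number of passages: 2
Cell type: corner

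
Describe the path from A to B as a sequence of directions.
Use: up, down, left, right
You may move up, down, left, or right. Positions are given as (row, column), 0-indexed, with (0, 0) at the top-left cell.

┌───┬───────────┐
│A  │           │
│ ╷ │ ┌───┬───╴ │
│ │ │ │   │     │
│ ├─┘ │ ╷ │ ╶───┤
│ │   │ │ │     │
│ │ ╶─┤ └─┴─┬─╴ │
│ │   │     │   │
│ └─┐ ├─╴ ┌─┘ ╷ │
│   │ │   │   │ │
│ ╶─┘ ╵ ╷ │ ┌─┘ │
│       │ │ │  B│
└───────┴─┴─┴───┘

Finding the path and converting it to directions:
Path through cells: (0,0) → (1,0) → (2,0) → (3,0) → (4,0) → (5,0) → (5,1) → (5,2) → (4,2) → (3,2) → (3,1) → (2,1) → (2,2) → (1,2) → (0,2) → (0,3) → (0,4) → (0,5) → (0,6) → (0,7) → (1,7) → (1,6) → (1,5) → (2,5) → (2,6) → (2,7) → (3,7) → (4,7) → (5,7)
Directions: down, down, down, down, down, right, right, up, up, left, up, right, up, up, right, right, right, right, right, down, left, left, down, right, right, down, down, down

Solution:

┌───┬───────────┐
│A  │↱ → → → → ↓│
│ ╷ │ ┌───┬───╴ │
│↓│ │↑│   │↓ ← ↲│
│ ├─┘ │ ╷ │ ╶───┤
│↓│↱ ↑│ │ │↳ → ↓│
│ │ ╶─┤ └─┴─┬─╴ │
│↓│↑ ↰│     │  ↓│
│ └─┐ ├─╴ ┌─┘ ╷ │
│↓  │↑│   │   │↓│
│ ╶─┘ ╵ ╷ │ ┌─┘ │
│↳ → ↑  │ │ │  B│
└───────┴─┴─┴───┘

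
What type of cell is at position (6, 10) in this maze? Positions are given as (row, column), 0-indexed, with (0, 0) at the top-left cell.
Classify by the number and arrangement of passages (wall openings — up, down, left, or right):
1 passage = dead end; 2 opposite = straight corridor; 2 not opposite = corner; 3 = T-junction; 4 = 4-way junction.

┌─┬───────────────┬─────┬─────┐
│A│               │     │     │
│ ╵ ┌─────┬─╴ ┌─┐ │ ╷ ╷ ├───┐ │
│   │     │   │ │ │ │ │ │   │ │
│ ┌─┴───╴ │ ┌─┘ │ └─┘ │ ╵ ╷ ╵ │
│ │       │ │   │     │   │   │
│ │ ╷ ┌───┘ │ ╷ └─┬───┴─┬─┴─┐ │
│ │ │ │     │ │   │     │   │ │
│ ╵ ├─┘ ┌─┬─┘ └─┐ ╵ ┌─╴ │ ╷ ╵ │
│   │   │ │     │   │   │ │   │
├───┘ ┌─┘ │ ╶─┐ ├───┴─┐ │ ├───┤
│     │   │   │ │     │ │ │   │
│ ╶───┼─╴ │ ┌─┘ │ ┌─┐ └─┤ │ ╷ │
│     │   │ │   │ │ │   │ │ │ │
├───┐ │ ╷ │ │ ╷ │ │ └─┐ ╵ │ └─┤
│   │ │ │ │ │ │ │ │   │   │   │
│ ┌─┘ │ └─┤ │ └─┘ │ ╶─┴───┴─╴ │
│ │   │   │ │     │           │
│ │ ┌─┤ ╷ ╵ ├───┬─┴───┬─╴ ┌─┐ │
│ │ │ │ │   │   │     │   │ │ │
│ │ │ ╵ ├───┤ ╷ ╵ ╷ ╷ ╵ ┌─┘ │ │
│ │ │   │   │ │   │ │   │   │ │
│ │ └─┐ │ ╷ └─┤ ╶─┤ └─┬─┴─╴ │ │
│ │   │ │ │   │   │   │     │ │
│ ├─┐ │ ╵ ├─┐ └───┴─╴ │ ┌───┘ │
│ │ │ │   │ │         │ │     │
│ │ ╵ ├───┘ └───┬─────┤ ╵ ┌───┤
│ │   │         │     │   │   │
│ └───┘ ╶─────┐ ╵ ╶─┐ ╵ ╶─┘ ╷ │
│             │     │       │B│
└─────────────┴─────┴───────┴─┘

Checking cell at (6, 10):
Number of passages: 2
Cell type: corner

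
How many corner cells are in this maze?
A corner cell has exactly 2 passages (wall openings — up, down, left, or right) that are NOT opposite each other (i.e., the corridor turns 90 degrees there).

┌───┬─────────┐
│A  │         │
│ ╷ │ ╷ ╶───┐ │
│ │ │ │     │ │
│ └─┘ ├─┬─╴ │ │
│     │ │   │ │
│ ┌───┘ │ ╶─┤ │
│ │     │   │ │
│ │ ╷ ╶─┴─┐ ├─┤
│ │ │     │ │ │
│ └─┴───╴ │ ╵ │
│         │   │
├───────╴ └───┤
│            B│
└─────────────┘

Counting corner cells (2 non-opposite passages):
Total corners: 18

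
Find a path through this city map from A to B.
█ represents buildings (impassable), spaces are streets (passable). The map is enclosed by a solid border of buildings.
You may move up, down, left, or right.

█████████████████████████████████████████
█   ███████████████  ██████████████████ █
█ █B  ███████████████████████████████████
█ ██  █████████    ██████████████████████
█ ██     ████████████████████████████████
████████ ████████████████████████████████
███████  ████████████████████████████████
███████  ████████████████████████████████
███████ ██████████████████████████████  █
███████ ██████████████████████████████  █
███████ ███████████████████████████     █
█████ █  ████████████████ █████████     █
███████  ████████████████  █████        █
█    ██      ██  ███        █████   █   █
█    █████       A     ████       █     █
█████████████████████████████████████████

Finding the shortest path from A to B:
Movement: cardinal only
Path length: 28 steps
Directions: left → left → left → left → left → up → left → left → left → left → up → up → left → up → up → up → up → up → right → up → up → left → left → left → up → up → left → left

Solution:

█████████████████████████████████████████
█   ███████████████  ██████████████████ █
█ █B←↰███████████████████████████████████
█ ██ ↑█████████    ██████████████████████
█ ██ ↑←←↰████████████████████████████████
████████↑████████████████████████████████
███████↱↑████████████████████████████████
███████↑ ████████████████████████████████
███████↑██████████████████████████████  █
███████↑██████████████████████████████  █
███████↑███████████████████████████     █
█████ █↑↰████████████████ █████████     █
███████ ↑████████████████  █████        █
█    ██ ↑←←←↰██  ███        █████   █   █
█    █████  ↑←←←←A     ████       █     █
█████████████████████████████████████████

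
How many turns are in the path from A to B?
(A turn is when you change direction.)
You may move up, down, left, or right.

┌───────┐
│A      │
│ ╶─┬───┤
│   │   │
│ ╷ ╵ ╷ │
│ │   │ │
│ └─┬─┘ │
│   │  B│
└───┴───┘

Directions: down, right, down, right, up, right, down, down
Number of turns: 6

Solution:

┌───────┐
│A      │
│ ╶─┬───┤
│↳ ↓│↱ ↓│
│ ╷ ╵ ╷ │
│ │↳ ↑│↓│
│ └─┬─┘ │
│   │  B│
└───┴───┘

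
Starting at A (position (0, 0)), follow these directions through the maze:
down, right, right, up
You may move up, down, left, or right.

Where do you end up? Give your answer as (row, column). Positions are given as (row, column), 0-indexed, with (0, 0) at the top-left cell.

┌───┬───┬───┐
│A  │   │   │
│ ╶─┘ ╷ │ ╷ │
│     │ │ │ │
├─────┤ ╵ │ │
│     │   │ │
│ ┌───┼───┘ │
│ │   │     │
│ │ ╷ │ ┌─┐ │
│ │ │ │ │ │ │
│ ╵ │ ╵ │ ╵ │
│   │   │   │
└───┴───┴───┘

Following directions step by step:
Start: (0, 0)
  down: (0, 0) → (1, 0)
  right: (1, 0) → (1, 1)
  right: (1, 1) → (1, 2)
  up: (1, 2) → (0, 2)
Final position: (0, 2)

Path taken:

┌───┬───┬───┐
│A  │B  │   │
│ ╶─┘ ╷ │ ╷ │
│↳ → ↑│ │ │ │
├─────┤ ╵ │ │
│     │   │ │
│ ┌───┼───┘ │
│ │   │     │
│ │ ╷ │ ┌─┐ │
│ │ │ │ │ │ │
│ ╵ │ ╵ │ ╵ │
│   │   │   │
└───┴───┴───┘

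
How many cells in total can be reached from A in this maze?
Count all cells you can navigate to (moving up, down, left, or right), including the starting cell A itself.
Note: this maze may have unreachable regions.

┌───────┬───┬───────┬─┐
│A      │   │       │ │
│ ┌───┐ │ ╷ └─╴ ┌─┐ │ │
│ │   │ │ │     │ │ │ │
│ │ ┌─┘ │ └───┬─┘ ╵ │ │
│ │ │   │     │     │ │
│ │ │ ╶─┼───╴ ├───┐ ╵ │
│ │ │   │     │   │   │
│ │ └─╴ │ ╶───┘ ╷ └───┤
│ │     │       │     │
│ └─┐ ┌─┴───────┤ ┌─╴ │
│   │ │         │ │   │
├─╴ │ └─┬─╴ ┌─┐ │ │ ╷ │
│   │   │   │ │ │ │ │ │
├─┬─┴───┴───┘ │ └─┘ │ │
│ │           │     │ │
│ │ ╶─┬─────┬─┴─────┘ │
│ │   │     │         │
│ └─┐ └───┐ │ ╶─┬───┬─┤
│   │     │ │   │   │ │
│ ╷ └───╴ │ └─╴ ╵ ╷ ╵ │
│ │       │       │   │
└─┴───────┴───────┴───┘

Using BFS/flood-fill to find all reachable cells from A:
Maze size: 11 × 11 = 121 total cells
94 cell(s) are walled off and cannot be reached from A.
Reachable cells: 27

Reachable region (· marks reachable cells):

┌───────┬───┬───────┬─┐
│A · · ·│   │       │ │
│ ┌───┐ │ ╷ └─╴ ┌─┐ │ │
│·│· ·│·│ │     │ │ │ │
│ │ ┌─┘ │ └───┬─┘ ╵ │ │
│·│·│· ·│     │     │ │
│ │ │ ╶─┼───╴ ├───┐ ╵ │
│·│·│· ·│     │   │   │
│ │ └─╴ │ ╶───┘ ╷ └───┤
│·│· · ·│       │     │
│ └─┐ ┌─┴───────┤ ┌─╴ │
│· ·│·│         │ │   │
├─╴ │ └─┬─╴ ┌─┐ │ │ ╷ │
│· ·│· ·│   │ │ │ │ │ │
├─┬─┴───┴───┘ │ └─┘ │ │
│ │           │     │ │
│ │ ╶─┬─────┬─┴─────┘ │
│ │   │     │         │
│ └─┐ └───┐ │ ╶─┬───┬─┤
│   │     │ │   │   │ │
│ ╷ └───╴ │ └─╴ ╵ ╷ ╵ │
│ │       │       │   │
└─┴───────┴───────┴───┘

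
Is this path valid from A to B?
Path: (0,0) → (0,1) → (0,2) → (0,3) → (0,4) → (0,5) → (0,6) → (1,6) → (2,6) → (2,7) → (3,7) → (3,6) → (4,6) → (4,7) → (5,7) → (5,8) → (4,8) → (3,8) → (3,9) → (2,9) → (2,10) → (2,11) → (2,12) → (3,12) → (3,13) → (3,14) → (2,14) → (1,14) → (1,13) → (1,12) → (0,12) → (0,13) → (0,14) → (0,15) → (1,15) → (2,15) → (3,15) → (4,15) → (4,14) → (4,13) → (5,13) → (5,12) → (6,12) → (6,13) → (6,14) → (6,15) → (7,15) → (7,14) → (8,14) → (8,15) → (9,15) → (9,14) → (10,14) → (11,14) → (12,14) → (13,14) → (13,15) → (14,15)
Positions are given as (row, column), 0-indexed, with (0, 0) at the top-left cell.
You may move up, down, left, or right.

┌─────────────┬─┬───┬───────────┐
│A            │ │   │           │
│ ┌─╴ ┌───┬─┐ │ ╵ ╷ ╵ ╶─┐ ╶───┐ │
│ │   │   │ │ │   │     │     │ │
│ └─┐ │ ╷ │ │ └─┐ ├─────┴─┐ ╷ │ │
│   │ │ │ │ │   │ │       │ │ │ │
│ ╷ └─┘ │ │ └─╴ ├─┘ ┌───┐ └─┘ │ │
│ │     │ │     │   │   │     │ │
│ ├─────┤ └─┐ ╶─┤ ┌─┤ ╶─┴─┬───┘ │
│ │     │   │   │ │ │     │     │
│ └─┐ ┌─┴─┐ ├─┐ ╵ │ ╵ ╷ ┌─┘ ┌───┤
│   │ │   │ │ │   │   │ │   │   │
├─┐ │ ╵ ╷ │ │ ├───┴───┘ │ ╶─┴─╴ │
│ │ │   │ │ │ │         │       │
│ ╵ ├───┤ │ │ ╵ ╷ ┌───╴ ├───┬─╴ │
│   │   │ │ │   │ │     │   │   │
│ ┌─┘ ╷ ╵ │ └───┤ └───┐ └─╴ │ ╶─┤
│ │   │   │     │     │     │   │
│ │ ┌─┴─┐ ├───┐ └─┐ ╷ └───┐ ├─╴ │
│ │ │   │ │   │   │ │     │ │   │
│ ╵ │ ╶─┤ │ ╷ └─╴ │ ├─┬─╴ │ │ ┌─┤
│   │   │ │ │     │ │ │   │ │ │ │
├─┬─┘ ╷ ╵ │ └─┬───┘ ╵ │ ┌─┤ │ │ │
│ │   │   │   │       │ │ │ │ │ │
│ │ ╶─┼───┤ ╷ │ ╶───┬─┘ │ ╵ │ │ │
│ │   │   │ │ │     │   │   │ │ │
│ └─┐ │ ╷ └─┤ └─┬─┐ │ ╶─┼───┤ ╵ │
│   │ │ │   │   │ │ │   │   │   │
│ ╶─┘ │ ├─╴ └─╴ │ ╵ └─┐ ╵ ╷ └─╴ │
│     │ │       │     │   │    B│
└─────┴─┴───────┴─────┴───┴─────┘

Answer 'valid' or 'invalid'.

Checking path validity:
Result: All consecutive moves are passable.

valid

Correct solution:

┌─────────────┬─┬───┬───────────┐
│A → → → → → ↓│ │   │    ↱ → → ↓│
│ ┌─╴ ┌───┬─┐ │ ╵ ╷ ╵ ╶─┐ ╶───┐ │
│ │   │   │ │↓│   │     │↑ ← ↰│↓│
│ └─┐ │ ╷ │ │ └─┐ ├─────┴─┐ ╷ │ │
│   │ │ │ │ │↳ ↓│ │↱ → → ↓│ │↑│↓│
│ ╷ └─┘ │ │ └─╴ ├─┘ ┌───┐ └─┘ │ │
│ │     │ │  ↓ ↲│↱ ↑│   │↳ → ↑│↓│
│ ├─────┤ └─┐ ╶─┤ ┌─┤ ╶─┴─┬───┘ │
│ │     │   │↳ ↓│↑│ │     │↓ ← ↲│
│ └─┐ ┌─┴─┐ ├─┐ ╵ │ ╵ ╷ ┌─┘ ┌───┤
│   │ │   │ │ │↳ ↑│   │ │↓ ↲│   │
├─┐ │ ╵ ╷ │ │ ├───┴───┘ │ ╶─┴─╴ │
│ │ │   │ │ │ │         │↳ → → ↓│
│ ╵ ├───┤ │ │ ╵ ╷ ┌───╴ ├───┬─╴ │
│   │   │ │ │   │ │     │   │↓ ↲│
│ ┌─┘ ╷ ╵ │ └───┤ └───┐ └─╴ │ ╶─┤
│ │   │   │     │     │     │↳ ↓│
│ │ ┌─┴─┐ ├───┐ └─┐ ╷ └───┐ ├─╴ │
│ │ │   │ │   │   │ │     │ │↓ ↲│
│ ╵ │ ╶─┤ │ ╷ └─╴ │ ├─┬─╴ │ │ ┌─┤
│   │   │ │ │     │ │ │   │ │↓│ │
├─┬─┘ ╷ ╵ │ └─┬───┘ ╵ │ ┌─┤ │ │ │
│ │   │   │   │       │ │ │ │↓│ │
│ │ ╶─┼───┤ ╷ │ ╶───┬─┘ │ ╵ │ │ │
│ │   │   │ │ │     │   │   │↓│ │
│ └─┐ │ ╷ └─┤ └─┬─┐ │ ╶─┼───┤ ╵ │
│   │ │ │   │   │ │ │   │   │↳ ↓│
│ ╶─┘ │ ├─╴ └─╴ │ ╵ └─┐ ╵ ╷ └─╴ │
│     │ │       │     │   │    B│
└─────┴─┴───────┴─────┴───┴─────┘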